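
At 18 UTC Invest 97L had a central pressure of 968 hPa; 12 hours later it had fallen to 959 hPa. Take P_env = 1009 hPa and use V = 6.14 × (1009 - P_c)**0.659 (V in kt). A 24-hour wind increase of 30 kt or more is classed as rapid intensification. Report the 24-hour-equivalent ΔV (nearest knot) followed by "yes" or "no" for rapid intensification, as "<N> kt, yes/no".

V₁: ΔP = 41, V ≈ 6.14 × 41^0.659 ≈ 70.96 kt.
V₂: ΔP = 50, V ≈ 6.14 × 50^0.659 ≈ 80.87 kt.
ΔV over 12 h = 9.91 kt → 24 h equivalent = 9.91 × 24/12 ≈ 19.82 kt.
20 kt < 30 kt ⇒ not rapid intensification.

20 kt, no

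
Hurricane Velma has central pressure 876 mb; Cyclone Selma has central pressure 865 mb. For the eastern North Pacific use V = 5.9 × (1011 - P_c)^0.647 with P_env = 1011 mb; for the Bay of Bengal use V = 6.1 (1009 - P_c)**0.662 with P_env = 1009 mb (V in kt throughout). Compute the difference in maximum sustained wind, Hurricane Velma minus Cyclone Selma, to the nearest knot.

Hurricane Velma: ΔP = 135; V ≈ 5.9 × 135^0.647 ≈ 140.99 kt.
Cyclone Selma: ΔP = 144; V ≈ 6.1 × 144^0.662 ≈ 163.74 kt.
Difference ≈ 140.99 − 163.74 = -22.75 → -23 kt.

-23 kt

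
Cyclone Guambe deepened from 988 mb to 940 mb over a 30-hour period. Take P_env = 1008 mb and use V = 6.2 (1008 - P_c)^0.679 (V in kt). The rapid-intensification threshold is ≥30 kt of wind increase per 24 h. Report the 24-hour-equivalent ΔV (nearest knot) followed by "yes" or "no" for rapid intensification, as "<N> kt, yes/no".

V₁: ΔP = 20, V ≈ 6.2 × 20^0.679 ≈ 47.40 kt.
V₂: ΔP = 68, V ≈ 6.2 × 68^0.679 ≈ 108.81 kt.
ΔV over 30 h = 61.41 kt → 24 h equivalent = 61.41 × 24/30 ≈ 49.13 kt.
49 kt ≥ 30 kt ⇒ rapid intensification.

49 kt, yes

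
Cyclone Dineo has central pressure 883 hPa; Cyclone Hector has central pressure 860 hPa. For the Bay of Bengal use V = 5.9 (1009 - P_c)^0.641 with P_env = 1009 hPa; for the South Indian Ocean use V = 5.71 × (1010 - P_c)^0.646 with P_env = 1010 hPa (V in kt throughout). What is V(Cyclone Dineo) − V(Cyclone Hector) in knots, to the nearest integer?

-14 kt

Cyclone Dineo: ΔP = 126; V ≈ 5.9 × 126^0.641 ≈ 130.98 kt.
Cyclone Hector: ΔP = 150; V ≈ 5.71 × 150^0.646 ≈ 145.34 kt.
Difference ≈ 130.98 − 145.34 = -14.36 → -14 kt.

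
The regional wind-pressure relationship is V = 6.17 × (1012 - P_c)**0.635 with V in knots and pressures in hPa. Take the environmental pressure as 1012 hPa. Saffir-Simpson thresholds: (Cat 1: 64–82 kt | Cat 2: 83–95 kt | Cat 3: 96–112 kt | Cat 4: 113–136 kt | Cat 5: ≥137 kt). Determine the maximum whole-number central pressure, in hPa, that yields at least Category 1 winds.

Category 1 begins at V = 64 kt.
Required ΔP = (64/6.17)^(1/0.635) = 10.373^1.575 ≈ 39.80 hPa.
P_c ≤ 1012 − 39.80 = 972.20, so the highest integer P_c is 972 hPa.

972 hPa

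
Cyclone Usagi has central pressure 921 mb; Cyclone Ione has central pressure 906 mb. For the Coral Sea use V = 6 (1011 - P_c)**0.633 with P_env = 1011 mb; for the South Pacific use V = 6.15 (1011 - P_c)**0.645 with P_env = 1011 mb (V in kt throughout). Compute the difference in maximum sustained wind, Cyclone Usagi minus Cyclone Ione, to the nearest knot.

Cyclone Usagi: ΔP = 90; V ≈ 6 × 90^0.633 ≈ 103.56 kt.
Cyclone Ione: ΔP = 105; V ≈ 6.15 × 105^0.645 ≈ 123.75 kt.
Difference ≈ 103.56 − 123.75 = -20.19 → -20 kt.

-20 kt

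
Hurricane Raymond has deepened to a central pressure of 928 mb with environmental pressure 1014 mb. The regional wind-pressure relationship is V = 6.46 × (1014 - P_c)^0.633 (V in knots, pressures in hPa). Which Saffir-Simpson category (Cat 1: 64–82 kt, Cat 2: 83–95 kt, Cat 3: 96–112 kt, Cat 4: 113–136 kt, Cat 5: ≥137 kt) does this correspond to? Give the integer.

3

ΔP = 1014 − 928 = 86 mb.
V ≈ 6.46 × 86^0.633 = 6.46 × 16.77 ≈ 108 kt.
108 kt falls in the Category 3 band.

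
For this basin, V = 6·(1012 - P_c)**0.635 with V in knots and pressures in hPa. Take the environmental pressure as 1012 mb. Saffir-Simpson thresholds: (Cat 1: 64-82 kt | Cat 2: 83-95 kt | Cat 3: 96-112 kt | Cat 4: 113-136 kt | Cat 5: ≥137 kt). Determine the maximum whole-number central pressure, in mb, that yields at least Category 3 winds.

Category 3 begins at V = 96 kt.
Required ΔP = (96/6)^(1/0.635) = 16.000^1.575 ≈ 78.75 mb.
P_c ≤ 1012 − 78.75 = 933.25, so the highest integer P_c is 933 mb.

933 mb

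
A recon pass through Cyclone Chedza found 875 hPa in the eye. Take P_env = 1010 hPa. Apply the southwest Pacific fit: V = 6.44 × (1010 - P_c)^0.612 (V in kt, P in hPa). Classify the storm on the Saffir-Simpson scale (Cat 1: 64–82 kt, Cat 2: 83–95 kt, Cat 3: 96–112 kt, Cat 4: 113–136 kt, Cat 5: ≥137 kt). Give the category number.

ΔP = 1010 − 875 = 135 hPa.
V ≈ 6.44 × 135^0.612 = 6.44 × 20.13 ≈ 130 kt.
130 kt falls in the Category 4 band.

4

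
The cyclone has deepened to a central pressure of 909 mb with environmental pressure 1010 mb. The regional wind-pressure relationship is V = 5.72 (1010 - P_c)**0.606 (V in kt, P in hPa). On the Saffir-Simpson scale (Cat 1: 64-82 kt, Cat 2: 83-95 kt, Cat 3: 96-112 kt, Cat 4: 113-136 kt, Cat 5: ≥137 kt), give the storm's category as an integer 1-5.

ΔP = 1010 − 909 = 101 mb.
V ≈ 5.72 × 101^0.606 = 5.72 × 16.39 ≈ 94 kt.
94 kt falls in the Category 2 band.

2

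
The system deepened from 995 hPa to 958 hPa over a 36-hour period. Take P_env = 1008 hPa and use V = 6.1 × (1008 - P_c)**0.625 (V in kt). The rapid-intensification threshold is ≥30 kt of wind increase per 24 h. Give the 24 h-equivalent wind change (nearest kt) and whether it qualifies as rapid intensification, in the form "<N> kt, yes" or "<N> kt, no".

27 kt, no

V₁: ΔP = 13, V ≈ 6.1 × 13^0.625 ≈ 30.31 kt.
V₂: ΔP = 50, V ≈ 6.1 × 50^0.625 ≈ 70.34 kt.
ΔV over 36 h = 40.03 kt → 24 h equivalent = 40.03 × 24/36 ≈ 26.69 kt.
27 kt < 30 kt ⇒ not rapid intensification.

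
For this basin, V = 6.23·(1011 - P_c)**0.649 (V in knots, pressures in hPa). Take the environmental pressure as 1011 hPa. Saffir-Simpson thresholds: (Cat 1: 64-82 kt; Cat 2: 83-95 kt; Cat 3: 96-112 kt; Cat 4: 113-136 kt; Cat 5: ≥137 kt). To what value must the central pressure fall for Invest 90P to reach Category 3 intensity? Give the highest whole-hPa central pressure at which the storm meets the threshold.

Category 3 begins at V = 96 kt.
Required ΔP = (96/6.23)^(1/0.649) = 15.409^1.541 ≈ 67.64 hPa.
P_c ≤ 1011 − 67.64 = 943.36, so the highest integer P_c is 943 hPa.

943 hPa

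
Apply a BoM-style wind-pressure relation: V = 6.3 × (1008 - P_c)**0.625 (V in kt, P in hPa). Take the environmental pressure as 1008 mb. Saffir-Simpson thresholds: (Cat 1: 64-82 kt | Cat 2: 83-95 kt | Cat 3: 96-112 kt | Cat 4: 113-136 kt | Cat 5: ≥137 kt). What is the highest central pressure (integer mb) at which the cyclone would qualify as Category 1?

Category 1 begins at V = 64 kt.
Required ΔP = (64/6.3)^(1/0.625) = 10.159^1.600 ≈ 40.83 mb.
P_c ≤ 1008 − 40.83 = 967.17, so the highest integer P_c is 967 mb.

967 mb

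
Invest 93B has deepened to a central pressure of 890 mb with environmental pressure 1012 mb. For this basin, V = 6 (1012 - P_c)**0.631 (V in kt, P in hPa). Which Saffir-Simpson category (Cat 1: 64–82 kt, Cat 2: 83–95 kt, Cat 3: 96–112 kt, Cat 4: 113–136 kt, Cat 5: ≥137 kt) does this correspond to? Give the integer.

ΔP = 1012 − 890 = 122 mb.
V ≈ 6 × 122^0.631 = 6 × 20.72 ≈ 124 kt.
124 kt falls in the Category 4 band.

4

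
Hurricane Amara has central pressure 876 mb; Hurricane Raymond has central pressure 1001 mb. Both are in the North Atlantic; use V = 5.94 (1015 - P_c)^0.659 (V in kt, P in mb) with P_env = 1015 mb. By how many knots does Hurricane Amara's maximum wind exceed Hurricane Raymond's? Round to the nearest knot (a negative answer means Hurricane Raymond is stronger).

120 kt

Hurricane Amara: ΔP = 139; V ≈ 5.94 × 139^0.659 ≈ 153.47 kt.
Hurricane Raymond: ΔP = 14; V ≈ 5.94 × 14^0.659 ≈ 33.81 kt.
Difference ≈ 153.47 − 33.81 = 119.66 → 120 kt.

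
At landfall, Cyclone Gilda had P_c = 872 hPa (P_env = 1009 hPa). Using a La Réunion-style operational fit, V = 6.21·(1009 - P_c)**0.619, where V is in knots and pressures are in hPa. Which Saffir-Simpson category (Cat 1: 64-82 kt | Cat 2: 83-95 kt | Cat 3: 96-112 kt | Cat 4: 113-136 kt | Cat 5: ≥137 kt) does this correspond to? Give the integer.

4

ΔP = 1009 − 872 = 137 hPa.
V ≈ 6.21 × 137^0.619 = 6.21 × 21.02 ≈ 131 kt.
131 kt falls in the Category 4 band.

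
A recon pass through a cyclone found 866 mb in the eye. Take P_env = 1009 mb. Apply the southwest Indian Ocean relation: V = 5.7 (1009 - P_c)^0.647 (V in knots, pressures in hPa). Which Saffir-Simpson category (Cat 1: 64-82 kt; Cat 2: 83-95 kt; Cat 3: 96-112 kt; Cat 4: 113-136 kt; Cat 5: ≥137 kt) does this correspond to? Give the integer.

5

ΔP = 1009 − 866 = 143 mb.
V ≈ 5.7 × 143^0.647 = 5.7 × 24.80 ≈ 141 kt.
141 kt falls in the Category 5 band.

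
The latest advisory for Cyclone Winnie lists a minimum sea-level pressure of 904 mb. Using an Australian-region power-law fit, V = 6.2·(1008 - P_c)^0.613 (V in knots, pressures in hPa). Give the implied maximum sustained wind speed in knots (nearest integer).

ΔP = 1008 − 904 = 104 mb.
104^0.613 ≈ 17.236.
V ≈ 6.2 × 17.236 ≈ 106.9 kt.

107 kt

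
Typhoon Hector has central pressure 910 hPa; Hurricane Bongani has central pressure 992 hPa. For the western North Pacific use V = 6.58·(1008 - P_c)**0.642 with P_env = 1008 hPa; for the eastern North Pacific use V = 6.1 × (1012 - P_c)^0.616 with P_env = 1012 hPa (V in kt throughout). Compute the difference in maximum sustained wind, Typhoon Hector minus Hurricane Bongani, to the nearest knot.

Typhoon Hector: ΔP = 98; V ≈ 6.58 × 98^0.642 ≈ 124.91 kt.
Hurricane Bongani: ΔP = 20; V ≈ 6.1 × 20^0.616 ≈ 38.62 kt.
Difference ≈ 124.91 − 38.62 = 86.29 → 86 kt.

86 kt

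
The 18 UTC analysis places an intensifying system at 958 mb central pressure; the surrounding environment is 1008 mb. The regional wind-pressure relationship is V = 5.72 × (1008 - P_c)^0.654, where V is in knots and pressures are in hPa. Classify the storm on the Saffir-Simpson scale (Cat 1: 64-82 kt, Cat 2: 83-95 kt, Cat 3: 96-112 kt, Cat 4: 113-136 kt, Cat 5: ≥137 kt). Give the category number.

1

ΔP = 1008 − 958 = 50 mb.
V ≈ 5.72 × 50^0.654 = 5.72 × 12.92 ≈ 74 kt.
74 kt falls in the Category 1 band.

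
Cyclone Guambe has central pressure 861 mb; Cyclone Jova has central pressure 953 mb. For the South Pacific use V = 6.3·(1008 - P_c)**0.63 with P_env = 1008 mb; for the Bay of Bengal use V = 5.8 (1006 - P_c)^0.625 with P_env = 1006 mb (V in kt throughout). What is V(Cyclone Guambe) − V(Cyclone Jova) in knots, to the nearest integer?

Cyclone Guambe: ΔP = 147; V ≈ 6.3 × 147^0.63 ≈ 146.13 kt.
Cyclone Jova: ΔP = 53; V ≈ 5.8 × 53^0.625 ≈ 69.36 kt.
Difference ≈ 146.13 − 69.36 = 76.77 → 77 kt.

77 kt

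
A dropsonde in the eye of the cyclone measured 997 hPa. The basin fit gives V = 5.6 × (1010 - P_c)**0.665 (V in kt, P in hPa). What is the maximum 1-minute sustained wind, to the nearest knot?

31 kt

ΔP = 1010 − 997 = 13 hPa.
13^0.665 ≈ 5.505.
V ≈ 5.6 × 5.505 ≈ 30.8 kt.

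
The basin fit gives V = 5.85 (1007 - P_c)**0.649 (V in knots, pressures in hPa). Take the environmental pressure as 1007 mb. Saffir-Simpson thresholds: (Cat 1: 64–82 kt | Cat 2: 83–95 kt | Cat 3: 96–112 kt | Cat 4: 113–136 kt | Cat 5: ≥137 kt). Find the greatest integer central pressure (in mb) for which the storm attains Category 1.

Category 1 begins at V = 64 kt.
Required ΔP = (64/5.85)^(1/0.649) = 10.940^1.541 ≈ 39.90 mb.
P_c ≤ 1007 − 39.90 = 967.10, so the highest integer P_c is 967 mb.

967 mb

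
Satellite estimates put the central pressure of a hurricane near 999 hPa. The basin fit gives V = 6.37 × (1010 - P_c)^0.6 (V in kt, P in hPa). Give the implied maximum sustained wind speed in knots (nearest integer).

27 kt

ΔP = 1010 − 999 = 11 hPa.
11^0.6 ≈ 4.215.
V ≈ 6.37 × 4.215 ≈ 26.9 kt.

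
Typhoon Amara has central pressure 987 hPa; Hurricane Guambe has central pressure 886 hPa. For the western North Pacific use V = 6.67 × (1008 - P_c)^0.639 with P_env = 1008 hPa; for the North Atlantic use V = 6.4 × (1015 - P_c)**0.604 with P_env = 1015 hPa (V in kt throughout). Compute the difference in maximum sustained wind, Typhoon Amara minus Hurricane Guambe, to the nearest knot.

Typhoon Amara: ΔP = 21; V ≈ 6.67 × 21^0.639 ≈ 46.67 kt.
Hurricane Guambe: ΔP = 129; V ≈ 6.4 × 129^0.604 ≈ 120.50 kt.
Difference ≈ 46.67 − 120.50 = -73.83 → -74 kt.

-74 kt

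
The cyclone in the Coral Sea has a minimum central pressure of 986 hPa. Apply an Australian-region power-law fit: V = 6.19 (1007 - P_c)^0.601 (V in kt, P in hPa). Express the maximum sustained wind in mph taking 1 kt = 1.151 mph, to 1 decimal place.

44.4 mph

ΔP = 1007 − 986 = 21 hPa.
V ≈ 6.19 × 21^0.601 = 6.19 × 6.232 ≈ 38.578 kt.
38.578 × 1.151 ≈ 44.40 mph → 44.4 mph.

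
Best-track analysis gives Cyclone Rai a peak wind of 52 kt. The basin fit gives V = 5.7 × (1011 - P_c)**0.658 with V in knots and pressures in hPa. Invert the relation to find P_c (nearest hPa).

ΔP = (V / 5.7)^(1/0.658) = (52/5.7)^1.520.
52/5.7 = 9.123; 9.123^1.520 ≈ 28.78 hPa.
P_c = 1011 − 28.78 = 982.22 ≈ 982 hPa.

982 hPa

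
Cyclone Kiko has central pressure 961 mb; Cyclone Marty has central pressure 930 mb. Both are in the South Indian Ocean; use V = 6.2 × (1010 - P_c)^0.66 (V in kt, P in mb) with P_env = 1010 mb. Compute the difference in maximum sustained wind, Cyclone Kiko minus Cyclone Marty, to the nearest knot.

-31 kt

Cyclone Kiko: ΔP = 49; V ≈ 6.2 × 49^0.66 ≈ 80.89 kt.
Cyclone Marty: ΔP = 80; V ≈ 6.2 × 80^0.66 ≈ 111.80 kt.
Difference ≈ 80.89 − 111.80 = -30.91 → -31 kt.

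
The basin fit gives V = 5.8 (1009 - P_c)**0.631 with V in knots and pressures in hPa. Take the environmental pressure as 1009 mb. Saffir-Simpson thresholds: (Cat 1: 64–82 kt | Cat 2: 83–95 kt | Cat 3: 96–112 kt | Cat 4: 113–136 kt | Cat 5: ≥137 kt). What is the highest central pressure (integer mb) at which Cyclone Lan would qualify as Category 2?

Category 2 begins at V = 83 kt.
Required ΔP = (83/5.8)^(1/0.631) = 14.310^1.585 ≈ 67.84 mb.
P_c ≤ 1009 − 67.84 = 941.16, so the highest integer P_c is 941 mb.

941 mb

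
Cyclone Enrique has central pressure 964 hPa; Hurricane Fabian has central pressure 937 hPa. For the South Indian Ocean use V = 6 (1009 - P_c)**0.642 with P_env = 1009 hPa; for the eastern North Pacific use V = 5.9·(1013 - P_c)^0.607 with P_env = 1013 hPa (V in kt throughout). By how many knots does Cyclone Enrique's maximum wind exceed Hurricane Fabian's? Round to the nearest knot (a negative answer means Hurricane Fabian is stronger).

Cyclone Enrique: ΔP = 45; V ≈ 6 × 45^0.642 ≈ 69.11 kt.
Hurricane Fabian: ΔP = 76; V ≈ 5.9 × 76^0.607 ≈ 81.75 kt.
Difference ≈ 69.11 − 81.75 = -12.64 → -13 kt.

-13 kt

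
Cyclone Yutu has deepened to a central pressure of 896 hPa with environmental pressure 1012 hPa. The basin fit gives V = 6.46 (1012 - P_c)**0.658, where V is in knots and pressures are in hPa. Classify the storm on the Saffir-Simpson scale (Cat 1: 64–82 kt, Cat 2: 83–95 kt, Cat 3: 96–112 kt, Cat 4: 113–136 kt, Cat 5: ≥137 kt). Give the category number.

ΔP = 1012 − 896 = 116 hPa.
V ≈ 6.46 × 116^0.658 = 6.46 × 22.83 ≈ 147 kt.
147 kt falls in the Category 5 band.

5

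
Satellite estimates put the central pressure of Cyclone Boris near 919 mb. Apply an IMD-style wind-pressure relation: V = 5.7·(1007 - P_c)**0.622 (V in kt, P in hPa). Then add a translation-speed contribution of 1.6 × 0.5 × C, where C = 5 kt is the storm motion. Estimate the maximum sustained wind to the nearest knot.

96 kt

ΔP = 1007 − 919 = 88 mb.
88^0.622 ≈ 16.198.
V ≈ 5.7 × 16.198 ≈ 92.3 kt.
Translation term: 1.6 × 0.5 × 5 = 4 kt.
Corrected V ≈ 96.3 kt → 96 kt.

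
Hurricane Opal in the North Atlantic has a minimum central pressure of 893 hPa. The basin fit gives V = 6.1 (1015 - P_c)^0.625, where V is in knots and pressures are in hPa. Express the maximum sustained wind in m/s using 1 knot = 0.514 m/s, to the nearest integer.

63 m/s

ΔP = 1015 − 893 = 122 hPa.
V ≈ 6.1 × 122^0.625 = 6.1 × 20.136 ≈ 122.830 kt.
122.830 × 0.514 ≈ 63.13 m/s → 63 m/s.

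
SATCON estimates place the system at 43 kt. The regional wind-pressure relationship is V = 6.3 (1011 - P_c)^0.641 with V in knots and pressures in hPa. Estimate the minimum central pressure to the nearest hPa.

ΔP = (V / 6.3)^(1/0.641) = (43/6.3)^1.560.
43/6.3 = 6.825; 6.825^1.560 ≈ 20.01 hPa.
P_c = 1011 − 20.01 = 990.99 ≈ 991 hPa.

991 hPa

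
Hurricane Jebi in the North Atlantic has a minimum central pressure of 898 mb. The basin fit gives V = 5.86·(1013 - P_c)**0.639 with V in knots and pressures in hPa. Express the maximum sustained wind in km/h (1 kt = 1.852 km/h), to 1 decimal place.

ΔP = 1013 − 898 = 115 mb.
V ≈ 5.86 × 115^0.639 = 5.86 × 20.739 ≈ 121.530 kt.
121.530 × 1.852 ≈ 225.07 km/h → 225.1 km/h.

225.1 km/h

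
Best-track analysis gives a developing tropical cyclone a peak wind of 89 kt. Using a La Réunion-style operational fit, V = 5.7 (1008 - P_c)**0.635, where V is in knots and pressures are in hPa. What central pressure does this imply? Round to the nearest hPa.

ΔP = (V / 5.7)^(1/0.635) = (89/5.7)^1.575.
89/5.7 = 15.614; 15.614^1.575 ≈ 75.78 hPa.
P_c = 1008 − 75.78 = 932.22 ≈ 932 hPa.

932 hPa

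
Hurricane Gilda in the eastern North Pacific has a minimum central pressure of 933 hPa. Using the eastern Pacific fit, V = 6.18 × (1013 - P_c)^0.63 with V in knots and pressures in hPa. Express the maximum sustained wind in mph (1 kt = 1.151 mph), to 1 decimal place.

112.5 mph

ΔP = 1013 − 933 = 80 hPa.
V ≈ 6.18 × 80^0.63 = 6.18 × 15.811 ≈ 97.709 kt.
97.709 × 1.151 ≈ 112.46 mph → 112.5 mph.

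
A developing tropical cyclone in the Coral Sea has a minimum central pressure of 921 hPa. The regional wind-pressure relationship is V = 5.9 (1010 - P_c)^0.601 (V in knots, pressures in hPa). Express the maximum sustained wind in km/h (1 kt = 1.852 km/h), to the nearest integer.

162 km/h

ΔP = 1010 − 921 = 89 hPa.
V ≈ 5.9 × 89^0.601 = 5.9 × 14.845 ≈ 87.586 kt.
87.586 × 1.852 ≈ 162.21 km/h → 162 km/h.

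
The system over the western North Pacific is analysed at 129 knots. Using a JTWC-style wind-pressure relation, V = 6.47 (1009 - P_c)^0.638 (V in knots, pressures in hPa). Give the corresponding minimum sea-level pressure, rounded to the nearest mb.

900 mb

ΔP = (V / 6.47)^(1/0.638) = (129/6.47)^1.567.
129/6.47 = 19.938; 19.938^1.567 ≈ 108.92 mb.
P_c = 1009 − 108.92 = 900.08 ≈ 900 mb.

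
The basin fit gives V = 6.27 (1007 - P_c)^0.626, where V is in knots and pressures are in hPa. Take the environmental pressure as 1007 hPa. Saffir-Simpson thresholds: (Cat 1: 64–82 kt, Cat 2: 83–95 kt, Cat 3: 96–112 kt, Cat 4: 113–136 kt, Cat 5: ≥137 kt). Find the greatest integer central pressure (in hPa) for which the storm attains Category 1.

Category 1 begins at V = 64 kt.
Required ΔP = (64/6.27)^(1/0.626) = 10.207^1.597 ≈ 40.90 hPa.
P_c ≤ 1007 − 40.90 = 966.10, so the highest integer P_c is 966 hPa.

966 hPa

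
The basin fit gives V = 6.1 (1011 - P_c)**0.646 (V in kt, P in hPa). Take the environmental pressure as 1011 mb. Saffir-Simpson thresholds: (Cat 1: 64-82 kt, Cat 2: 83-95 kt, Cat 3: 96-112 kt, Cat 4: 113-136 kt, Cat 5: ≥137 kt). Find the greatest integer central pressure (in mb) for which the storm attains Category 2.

954 mb

Category 2 begins at V = 83 kt.
Required ΔP = (83/6.1)^(1/0.646) = 13.607^1.548 ≈ 56.89 mb.
P_c ≤ 1011 − 56.89 = 954.11, so the highest integer P_c is 954 mb.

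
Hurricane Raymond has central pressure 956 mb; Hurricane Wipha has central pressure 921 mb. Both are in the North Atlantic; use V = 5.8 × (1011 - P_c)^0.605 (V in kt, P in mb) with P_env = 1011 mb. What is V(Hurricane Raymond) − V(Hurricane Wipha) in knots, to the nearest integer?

Hurricane Raymond: ΔP = 55; V ≈ 5.8 × 55^0.605 ≈ 65.52 kt.
Hurricane Wipha: ΔP = 90; V ≈ 5.8 × 90^0.605 ≈ 88.26 kt.
Difference ≈ 65.52 − 88.26 = -22.74 → -23 kt.

-23 kt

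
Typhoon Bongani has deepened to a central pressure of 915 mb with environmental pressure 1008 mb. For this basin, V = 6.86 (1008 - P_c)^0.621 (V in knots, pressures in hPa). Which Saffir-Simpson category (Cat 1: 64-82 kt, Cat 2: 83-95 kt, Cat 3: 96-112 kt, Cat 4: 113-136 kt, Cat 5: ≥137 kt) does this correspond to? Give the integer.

4

ΔP = 1008 − 915 = 93 mb.
V ≈ 6.86 × 93^0.621 = 6.86 × 16.69 ≈ 114 kt.
114 kt falls in the Category 4 band.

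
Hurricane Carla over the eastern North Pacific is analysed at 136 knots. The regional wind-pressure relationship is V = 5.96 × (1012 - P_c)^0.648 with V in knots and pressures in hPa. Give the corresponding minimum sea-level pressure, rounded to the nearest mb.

887 mb

ΔP = (V / 5.96)^(1/0.648) = (136/5.96)^1.543.
136/5.96 = 22.819; 22.819^1.543 ≈ 124.78 mb.
P_c = 1012 − 124.78 = 887.22 ≈ 887 mb.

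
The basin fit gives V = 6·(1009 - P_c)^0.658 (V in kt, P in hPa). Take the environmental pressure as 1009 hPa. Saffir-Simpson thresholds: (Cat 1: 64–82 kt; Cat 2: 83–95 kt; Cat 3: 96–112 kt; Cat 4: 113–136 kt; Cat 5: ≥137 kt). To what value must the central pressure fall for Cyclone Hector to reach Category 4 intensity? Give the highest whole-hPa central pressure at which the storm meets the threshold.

922 hPa

Category 4 begins at V = 113 kt.
Required ΔP = (113/6)^(1/0.658) = 18.833^1.520 ≈ 86.61 hPa.
P_c ≤ 1009 − 86.61 = 922.39, so the highest integer P_c is 922 hPa.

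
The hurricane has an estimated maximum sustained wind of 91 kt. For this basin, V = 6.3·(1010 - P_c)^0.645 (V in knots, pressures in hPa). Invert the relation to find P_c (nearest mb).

947 mb

ΔP = (V / 6.3)^(1/0.645) = (91/6.3)^1.550.
91/6.3 = 14.444; 14.444^1.550 ≈ 62.80 mb.
P_c = 1010 − 62.80 = 947.20 ≈ 947 mb.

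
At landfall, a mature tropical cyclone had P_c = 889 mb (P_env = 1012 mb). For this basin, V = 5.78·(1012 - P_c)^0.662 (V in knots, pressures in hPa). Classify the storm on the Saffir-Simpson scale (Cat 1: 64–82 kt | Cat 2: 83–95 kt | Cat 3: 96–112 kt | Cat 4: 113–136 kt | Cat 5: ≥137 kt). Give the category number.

5

ΔP = 1012 − 889 = 123 mb.
V ≈ 5.78 × 123^0.662 = 5.78 × 24.18 ≈ 140 kt.
140 kt falls in the Category 5 band.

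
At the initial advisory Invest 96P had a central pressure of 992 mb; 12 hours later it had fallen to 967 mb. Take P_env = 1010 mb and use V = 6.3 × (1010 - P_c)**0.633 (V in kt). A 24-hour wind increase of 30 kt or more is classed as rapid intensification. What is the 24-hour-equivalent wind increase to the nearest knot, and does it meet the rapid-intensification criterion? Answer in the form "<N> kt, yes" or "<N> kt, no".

58 kt, yes

V₁: ΔP = 18, V ≈ 6.3 × 18^0.633 ≈ 39.26 kt.
V₂: ΔP = 43, V ≈ 6.3 × 43^0.633 ≈ 68.13 kt.
ΔV over 12 h = 28.87 kt → 24 h equivalent = 28.87 × 24/12 ≈ 57.74 kt.
58 kt ≥ 30 kt ⇒ rapid intensification.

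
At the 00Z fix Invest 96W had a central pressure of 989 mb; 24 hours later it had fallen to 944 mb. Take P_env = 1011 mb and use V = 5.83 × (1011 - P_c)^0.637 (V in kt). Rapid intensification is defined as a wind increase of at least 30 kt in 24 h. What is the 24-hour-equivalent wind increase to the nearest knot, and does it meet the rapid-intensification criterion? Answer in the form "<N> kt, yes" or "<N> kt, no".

43 kt, yes

V₁: ΔP = 22, V ≈ 5.83 × 22^0.637 ≈ 41.76 kt.
V₂: ΔP = 67, V ≈ 5.83 × 67^0.637 ≈ 84.89 kt.
ΔV over 24 h = 43.13 kt → 24 h equivalent = 43.13 × 24/24 ≈ 43.13 kt.
43 kt ≥ 30 kt ⇒ rapid intensification.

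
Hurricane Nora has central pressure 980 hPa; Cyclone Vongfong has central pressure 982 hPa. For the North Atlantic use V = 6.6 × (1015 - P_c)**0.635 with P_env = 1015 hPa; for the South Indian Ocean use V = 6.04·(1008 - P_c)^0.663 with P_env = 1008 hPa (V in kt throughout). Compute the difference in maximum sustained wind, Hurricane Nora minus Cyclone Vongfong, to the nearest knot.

11 kt

Hurricane Nora: ΔP = 35; V ≈ 6.6 × 35^0.635 ≈ 63.10 kt.
Cyclone Vongfong: ΔP = 26; V ≈ 6.04 × 26^0.663 ≈ 52.38 kt.
Difference ≈ 63.10 − 52.38 = 10.72 → 11 kt.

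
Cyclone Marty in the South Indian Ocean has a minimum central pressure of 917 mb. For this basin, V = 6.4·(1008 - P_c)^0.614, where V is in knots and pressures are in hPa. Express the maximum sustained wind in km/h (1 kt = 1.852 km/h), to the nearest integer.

189 km/h

ΔP = 1008 − 917 = 91 mb.
V ≈ 6.4 × 91^0.614 = 6.4 × 15.953 ≈ 102.101 kt.
102.101 × 1.852 ≈ 189.09 km/h → 189 km/h.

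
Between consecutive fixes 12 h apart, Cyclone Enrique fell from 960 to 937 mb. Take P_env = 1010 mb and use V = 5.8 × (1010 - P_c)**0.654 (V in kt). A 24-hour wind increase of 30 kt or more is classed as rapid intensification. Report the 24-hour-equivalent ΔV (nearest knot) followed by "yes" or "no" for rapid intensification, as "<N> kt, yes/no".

V₁: ΔP = 50, V ≈ 5.8 × 50^0.654 ≈ 74.91 kt.
V₂: ΔP = 73, V ≈ 5.8 × 73^0.654 ≈ 95.95 kt.
ΔV over 12 h = 21.04 kt → 24 h equivalent = 21.04 × 24/12 ≈ 42.08 kt.
42 kt ≥ 30 kt ⇒ rapid intensification.

42 kt, yes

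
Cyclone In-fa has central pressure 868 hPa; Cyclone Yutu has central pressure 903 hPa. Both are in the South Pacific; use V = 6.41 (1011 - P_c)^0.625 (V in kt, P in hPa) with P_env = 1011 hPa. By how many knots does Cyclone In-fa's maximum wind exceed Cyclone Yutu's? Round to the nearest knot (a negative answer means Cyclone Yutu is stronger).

23 kt

Cyclone In-fa: ΔP = 143; V ≈ 6.41 × 143^0.625 ≈ 142.54 kt.
Cyclone Yutu: ΔP = 108; V ≈ 6.41 × 108^0.625 ≈ 119.60 kt.
Difference ≈ 142.54 − 119.60 = 22.94 → 23 kt.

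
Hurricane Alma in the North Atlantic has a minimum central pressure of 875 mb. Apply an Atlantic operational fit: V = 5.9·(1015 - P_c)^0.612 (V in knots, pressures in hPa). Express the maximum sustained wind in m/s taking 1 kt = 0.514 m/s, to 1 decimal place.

62.4 m/s

ΔP = 1015 − 875 = 140 mb.
V ≈ 5.9 × 140^0.612 = 5.9 × 20.579 ≈ 121.418 kt.
121.418 × 0.514 ≈ 62.41 m/s → 62.4 m/s.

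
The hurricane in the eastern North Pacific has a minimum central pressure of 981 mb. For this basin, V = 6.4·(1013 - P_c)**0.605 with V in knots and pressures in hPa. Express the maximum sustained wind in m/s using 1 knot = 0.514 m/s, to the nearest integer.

ΔP = 1013 − 981 = 32 mb.
V ≈ 6.4 × 32^0.605 = 6.4 × 8.140 ≈ 52.095 kt.
52.095 × 0.514 ≈ 26.78 m/s → 27 m/s.

27 m/s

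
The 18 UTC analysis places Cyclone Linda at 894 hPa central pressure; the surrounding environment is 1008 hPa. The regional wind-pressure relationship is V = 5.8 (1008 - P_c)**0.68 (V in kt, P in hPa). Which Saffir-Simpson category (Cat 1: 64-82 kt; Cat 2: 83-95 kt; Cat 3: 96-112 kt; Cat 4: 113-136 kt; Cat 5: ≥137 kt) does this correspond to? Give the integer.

ΔP = 1008 − 894 = 114 hPa.
V ≈ 5.8 × 114^0.68 = 5.8 × 25.04 ≈ 145 kt.
145 kt falls in the Category 5 band.

5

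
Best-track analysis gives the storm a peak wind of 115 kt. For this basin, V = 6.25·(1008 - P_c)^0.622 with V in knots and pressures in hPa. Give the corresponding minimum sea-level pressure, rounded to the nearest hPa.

ΔP = (V / 6.25)^(1/0.622) = (115/6.25)^1.608.
115/6.25 = 18.400; 18.400^1.608 ≈ 108.01 hPa.
P_c = 1008 − 108.01 = 899.99 ≈ 900 hPa.

900 hPa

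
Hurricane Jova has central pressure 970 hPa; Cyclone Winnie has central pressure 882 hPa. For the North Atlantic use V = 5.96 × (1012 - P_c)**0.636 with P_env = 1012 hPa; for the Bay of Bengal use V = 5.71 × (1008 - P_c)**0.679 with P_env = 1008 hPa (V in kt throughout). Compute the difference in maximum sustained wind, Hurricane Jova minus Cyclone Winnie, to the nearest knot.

Hurricane Jova: ΔP = 42; V ≈ 5.96 × 42^0.636 ≈ 64.21 kt.
Cyclone Winnie: ΔP = 126; V ≈ 5.71 × 126^0.679 ≈ 152.33 kt.
Difference ≈ 64.21 − 152.33 = -88.12 → -88 kt.

-88 kt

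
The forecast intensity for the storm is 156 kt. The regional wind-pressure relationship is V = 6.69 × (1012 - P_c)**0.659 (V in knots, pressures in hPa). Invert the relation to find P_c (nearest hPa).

ΔP = (V / 6.69)^(1/0.659) = (156/6.69)^1.517.
156/6.69 = 23.318; 23.318^1.517 ≈ 118.96 hPa.
P_c = 1012 − 118.96 = 893.04 ≈ 893 hPa.

893 hPa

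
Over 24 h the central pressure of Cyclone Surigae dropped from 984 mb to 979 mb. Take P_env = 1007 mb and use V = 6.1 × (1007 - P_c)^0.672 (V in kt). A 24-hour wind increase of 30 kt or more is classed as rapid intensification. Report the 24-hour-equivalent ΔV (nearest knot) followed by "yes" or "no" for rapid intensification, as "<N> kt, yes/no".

7 kt, no

V₁: ΔP = 23, V ≈ 6.1 × 23^0.672 ≈ 50.17 kt.
V₂: ΔP = 28, V ≈ 6.1 × 28^0.672 ≈ 57.26 kt.
ΔV over 24 h = 7.09 kt → 24 h equivalent = 7.09 × 24/24 ≈ 7.09 kt.
7 kt < 30 kt ⇒ not rapid intensification.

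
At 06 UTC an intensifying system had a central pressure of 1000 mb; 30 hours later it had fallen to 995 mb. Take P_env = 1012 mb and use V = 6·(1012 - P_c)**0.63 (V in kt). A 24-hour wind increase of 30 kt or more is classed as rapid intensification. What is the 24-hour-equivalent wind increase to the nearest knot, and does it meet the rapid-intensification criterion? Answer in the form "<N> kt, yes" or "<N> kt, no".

V₁: ΔP = 12, V ≈ 6 × 12^0.63 ≈ 28.71 kt.
V₂: ΔP = 17, V ≈ 6 × 17^0.63 ≈ 35.75 kt.
ΔV over 30 h = 7.04 kt → 24 h equivalent = 7.04 × 24/30 ≈ 5.63 kt.
6 kt < 30 kt ⇒ not rapid intensification.

6 kt, no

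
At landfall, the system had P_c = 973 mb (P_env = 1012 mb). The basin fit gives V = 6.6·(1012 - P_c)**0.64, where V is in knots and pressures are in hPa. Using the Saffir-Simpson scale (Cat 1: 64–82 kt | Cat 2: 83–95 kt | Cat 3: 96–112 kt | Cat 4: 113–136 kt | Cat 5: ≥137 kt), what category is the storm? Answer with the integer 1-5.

1

ΔP = 1012 − 973 = 39 mb.
V ≈ 6.6 × 39^0.64 = 6.6 × 10.43 ≈ 69 kt.
69 kt falls in the Category 1 band.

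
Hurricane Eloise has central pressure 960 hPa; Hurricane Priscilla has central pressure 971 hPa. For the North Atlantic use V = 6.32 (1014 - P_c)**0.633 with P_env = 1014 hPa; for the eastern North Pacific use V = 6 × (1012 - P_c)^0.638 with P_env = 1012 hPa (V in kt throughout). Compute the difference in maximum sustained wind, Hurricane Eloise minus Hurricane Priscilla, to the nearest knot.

15 kt

Hurricane Eloise: ΔP = 54; V ≈ 6.32 × 54^0.633 ≈ 78.94 kt.
Hurricane Priscilla: ΔP = 41; V ≈ 6 × 41^0.638 ≈ 64.14 kt.
Difference ≈ 78.94 − 64.14 = 14.80 → 15 kt.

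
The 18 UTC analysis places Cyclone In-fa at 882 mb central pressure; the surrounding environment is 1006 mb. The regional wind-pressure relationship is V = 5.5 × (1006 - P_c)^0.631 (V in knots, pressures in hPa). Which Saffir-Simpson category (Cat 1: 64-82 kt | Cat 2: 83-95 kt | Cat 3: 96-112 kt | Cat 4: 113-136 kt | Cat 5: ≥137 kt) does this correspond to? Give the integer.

ΔP = 1006 − 882 = 124 mb.
V ≈ 5.5 × 124^0.631 = 5.5 × 20.94 ≈ 115 kt.
115 kt falls in the Category 4 band.

4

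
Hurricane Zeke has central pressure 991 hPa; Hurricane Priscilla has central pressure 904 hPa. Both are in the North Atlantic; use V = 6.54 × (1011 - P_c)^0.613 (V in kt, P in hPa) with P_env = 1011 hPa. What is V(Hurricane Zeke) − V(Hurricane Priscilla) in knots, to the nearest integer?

-74 kt

Hurricane Zeke: ΔP = 20; V ≈ 6.54 × 20^0.613 ≈ 41.03 kt.
Hurricane Priscilla: ΔP = 107; V ≈ 6.54 × 107^0.613 ≈ 114.71 kt.
Difference ≈ 41.03 − 114.71 = -73.68 → -74 kt.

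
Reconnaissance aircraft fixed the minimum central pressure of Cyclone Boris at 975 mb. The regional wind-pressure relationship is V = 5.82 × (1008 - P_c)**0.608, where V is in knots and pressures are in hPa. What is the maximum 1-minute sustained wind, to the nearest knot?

49 kt

ΔP = 1008 − 975 = 33 mb.
33^0.608 ≈ 8.380.
V ≈ 5.82 × 8.380 ≈ 48.8 kt.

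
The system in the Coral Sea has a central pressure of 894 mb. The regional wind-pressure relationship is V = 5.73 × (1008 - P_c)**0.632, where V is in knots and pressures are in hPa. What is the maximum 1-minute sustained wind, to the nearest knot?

114 kt

ΔP = 1008 − 894 = 114 mb.
114^0.632 ≈ 19.951.
V ≈ 5.73 × 19.951 ≈ 114.3 kt.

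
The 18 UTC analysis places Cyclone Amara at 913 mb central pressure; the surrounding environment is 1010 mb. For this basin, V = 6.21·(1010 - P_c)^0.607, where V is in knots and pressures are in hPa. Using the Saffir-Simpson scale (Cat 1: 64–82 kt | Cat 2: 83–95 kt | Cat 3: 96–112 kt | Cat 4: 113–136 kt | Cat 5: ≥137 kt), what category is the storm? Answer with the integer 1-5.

3

ΔP = 1010 − 913 = 97 mb.
V ≈ 6.21 × 97^0.607 = 6.21 × 16.07 ≈ 100 kt.
100 kt falls in the Category 3 band.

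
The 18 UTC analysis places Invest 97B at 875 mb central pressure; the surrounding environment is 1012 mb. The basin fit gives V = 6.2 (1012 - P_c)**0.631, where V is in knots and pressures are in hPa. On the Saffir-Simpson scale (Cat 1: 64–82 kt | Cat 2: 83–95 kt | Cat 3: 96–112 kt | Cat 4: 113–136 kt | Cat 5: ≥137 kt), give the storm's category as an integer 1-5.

5

ΔP = 1012 − 875 = 137 mb.
V ≈ 6.2 × 137^0.631 = 6.2 × 22.30 ≈ 138 kt.
138 kt falls in the Category 5 band.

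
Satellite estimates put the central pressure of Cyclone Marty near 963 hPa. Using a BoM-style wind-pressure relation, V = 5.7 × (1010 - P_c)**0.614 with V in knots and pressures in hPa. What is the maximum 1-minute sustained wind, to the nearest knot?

ΔP = 1010 − 963 = 47 hPa.
47^0.614 ≈ 10.633.
V ≈ 5.7 × 10.633 ≈ 60.6 kt.

61 kt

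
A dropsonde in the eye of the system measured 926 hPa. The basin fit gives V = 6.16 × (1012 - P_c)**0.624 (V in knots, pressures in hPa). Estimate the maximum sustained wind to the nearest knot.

ΔP = 1012 − 926 = 86 hPa.
86^0.624 ≈ 16.111.
V ≈ 6.16 × 16.111 ≈ 99.2 kt.

99 kt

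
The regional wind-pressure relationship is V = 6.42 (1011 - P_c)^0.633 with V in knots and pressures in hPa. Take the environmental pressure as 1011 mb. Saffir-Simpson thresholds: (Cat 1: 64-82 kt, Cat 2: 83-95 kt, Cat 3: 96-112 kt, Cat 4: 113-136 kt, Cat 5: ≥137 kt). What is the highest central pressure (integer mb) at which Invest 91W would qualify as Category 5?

Category 5 begins at V = 137 kt.
Required ΔP = (137/6.42)^(1/0.633) = 21.340^1.580 ≈ 125.84 mb.
P_c ≤ 1011 − 125.84 = 885.16, so the highest integer P_c is 885 mb.

885 mb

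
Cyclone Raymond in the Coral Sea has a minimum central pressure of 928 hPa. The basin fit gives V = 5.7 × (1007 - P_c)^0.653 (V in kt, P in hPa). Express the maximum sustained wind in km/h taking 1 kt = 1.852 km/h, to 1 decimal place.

183.1 km/h

ΔP = 1007 − 928 = 79 hPa.
V ≈ 5.7 × 79^0.653 = 5.7 × 17.344 ≈ 98.861 kt.
98.861 × 1.852 ≈ 183.09 km/h → 183.1 km/h.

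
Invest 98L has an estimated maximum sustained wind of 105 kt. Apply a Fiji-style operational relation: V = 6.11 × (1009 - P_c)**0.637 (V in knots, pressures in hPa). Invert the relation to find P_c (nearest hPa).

922 hPa

ΔP = (V / 6.11)^(1/0.637) = (105/6.11)^1.570.
105/6.11 = 17.185; 17.185^1.570 ≈ 86.90 hPa.
P_c = 1009 − 86.90 = 922.10 ≈ 922 hPa.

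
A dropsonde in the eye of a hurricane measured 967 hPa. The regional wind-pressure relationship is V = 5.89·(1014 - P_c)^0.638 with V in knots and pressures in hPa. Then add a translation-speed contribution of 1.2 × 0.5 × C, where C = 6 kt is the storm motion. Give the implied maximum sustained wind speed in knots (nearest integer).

ΔP = 1014 − 967 = 47 hPa.
47^0.638 ≈ 11.663.
V ≈ 5.89 × 11.663 ≈ 68.7 kt.
Translation term: 1.2 × 0.5 × 6 = 3.6 kt.
Corrected V ≈ 72.3 kt → 72 kt.

72 kt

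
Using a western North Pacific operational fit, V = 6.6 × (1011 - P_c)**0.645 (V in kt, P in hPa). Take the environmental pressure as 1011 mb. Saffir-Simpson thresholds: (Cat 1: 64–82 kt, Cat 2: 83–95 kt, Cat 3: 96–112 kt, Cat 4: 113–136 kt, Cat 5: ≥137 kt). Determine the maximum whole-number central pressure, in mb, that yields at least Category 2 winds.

Category 2 begins at V = 83 kt.
Required ΔP = (83/6.6)^(1/0.645) = 12.576^1.550 ≈ 50.66 mb.
P_c ≤ 1011 − 50.66 = 960.34, so the highest integer P_c is 960 mb.

960 mb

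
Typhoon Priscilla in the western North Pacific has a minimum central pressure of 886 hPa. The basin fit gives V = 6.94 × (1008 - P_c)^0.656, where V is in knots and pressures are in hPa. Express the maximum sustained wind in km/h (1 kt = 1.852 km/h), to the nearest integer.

300 km/h

ΔP = 1008 − 886 = 122 hPa.
V ≈ 6.94 × 122^0.656 = 6.94 × 23.370 ≈ 162.185 kt.
162.185 × 1.852 ≈ 300.37 km/h → 300 km/h.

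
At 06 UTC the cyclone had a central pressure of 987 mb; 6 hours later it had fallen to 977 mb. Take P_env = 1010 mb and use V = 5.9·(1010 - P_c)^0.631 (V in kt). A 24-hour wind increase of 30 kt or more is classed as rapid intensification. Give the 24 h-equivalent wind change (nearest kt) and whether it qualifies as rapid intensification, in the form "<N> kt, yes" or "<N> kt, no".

44 kt, yes

V₁: ΔP = 23, V ≈ 5.9 × 23^0.631 ≈ 42.67 kt.
V₂: ΔP = 33, V ≈ 5.9 × 33^0.631 ≈ 53.58 kt.
ΔV over 6 h = 10.91 kt → 24 h equivalent = 10.91 × 24/6 ≈ 43.64 kt.
44 kt ≥ 30 kt ⇒ rapid intensification.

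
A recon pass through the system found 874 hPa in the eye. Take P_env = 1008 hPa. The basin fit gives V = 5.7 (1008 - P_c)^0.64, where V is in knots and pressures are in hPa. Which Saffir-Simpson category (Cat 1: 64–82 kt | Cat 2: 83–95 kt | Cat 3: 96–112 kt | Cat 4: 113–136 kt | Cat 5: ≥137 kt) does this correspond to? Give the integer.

4

ΔP = 1008 − 874 = 134 hPa.
V ≈ 5.7 × 134^0.64 = 5.7 × 22.98 ≈ 131 kt.
131 kt falls in the Category 4 band.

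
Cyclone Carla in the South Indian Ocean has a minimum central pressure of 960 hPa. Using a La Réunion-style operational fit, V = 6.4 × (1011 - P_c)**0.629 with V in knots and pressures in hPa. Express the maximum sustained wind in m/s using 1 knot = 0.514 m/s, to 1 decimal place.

39.0 m/s

ΔP = 1011 − 960 = 51 hPa.
V ≈ 6.4 × 51^0.629 = 6.4 × 11.859 ≈ 75.900 kt.
75.900 × 0.514 ≈ 39.01 m/s → 39.0 m/s.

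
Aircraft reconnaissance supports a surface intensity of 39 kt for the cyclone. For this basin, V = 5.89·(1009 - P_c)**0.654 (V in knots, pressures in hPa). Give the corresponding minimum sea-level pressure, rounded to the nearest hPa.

ΔP = (V / 5.89)^(1/0.654) = (39/5.89)^1.529.
39/5.89 = 6.621; 6.621^1.529 ≈ 18.00 hPa.
P_c = 1009 − 18.00 = 991.00 ≈ 991 hPa.

991 hPa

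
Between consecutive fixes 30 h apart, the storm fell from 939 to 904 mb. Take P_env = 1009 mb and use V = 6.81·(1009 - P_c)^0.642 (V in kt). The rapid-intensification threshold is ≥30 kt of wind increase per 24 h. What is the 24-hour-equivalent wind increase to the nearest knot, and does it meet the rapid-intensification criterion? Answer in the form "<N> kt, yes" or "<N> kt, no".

V₁: ΔP = 70, V ≈ 6.81 × 70^0.642 ≈ 104.16 kt.
V₂: ΔP = 105, V ≈ 6.81 × 105^0.642 ≈ 135.13 kt.
ΔV over 30 h = 30.97 kt → 24 h equivalent = 30.97 × 24/30 ≈ 24.78 kt.
25 kt < 30 kt ⇒ not rapid intensification.

25 kt, no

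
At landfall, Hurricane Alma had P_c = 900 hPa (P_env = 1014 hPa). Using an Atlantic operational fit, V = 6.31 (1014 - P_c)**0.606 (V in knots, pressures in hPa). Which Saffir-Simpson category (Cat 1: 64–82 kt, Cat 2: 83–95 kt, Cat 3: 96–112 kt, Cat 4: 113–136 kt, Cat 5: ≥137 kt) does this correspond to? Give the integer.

ΔP = 1014 − 900 = 114 hPa.
V ≈ 6.31 × 114^0.606 = 6.31 × 17.64 ≈ 111 kt.
111 kt falls in the Category 3 band.

3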